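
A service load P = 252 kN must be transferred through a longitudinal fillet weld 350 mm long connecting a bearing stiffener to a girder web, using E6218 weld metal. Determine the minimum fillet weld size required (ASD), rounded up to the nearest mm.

E62XX → F_EXX = 620 MPa.
Total weld length L = 350 mm.
Required throat t_e = P × Ω / (0.6 F_EXX × L) = 252 × 2.0 / (0.6 × 620 × 350 × 10⁻³) = 3.871 mm.
Required leg w = t_e / 0.707 = 5.475 mm → use 6 mm.

w = 6 mm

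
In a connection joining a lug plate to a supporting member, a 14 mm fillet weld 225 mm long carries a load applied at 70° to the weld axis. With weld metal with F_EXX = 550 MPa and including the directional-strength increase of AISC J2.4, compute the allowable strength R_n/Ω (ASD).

R_n/Ω ≈ 535 kN

t_e = 0.707 × 14 = 9.898 mm; A_we = 9.898 × 225 = 2227 mm².
Directional factor: 1.0 + 0.5 sin^1.5(70°) = 1.455.
F_nw = 0.6 × 550 × 1.455 = 480.3 MPa.
R_n/Ω = (480.3 × 2227) / 2.0 × 10⁻³ = 534.8 kN.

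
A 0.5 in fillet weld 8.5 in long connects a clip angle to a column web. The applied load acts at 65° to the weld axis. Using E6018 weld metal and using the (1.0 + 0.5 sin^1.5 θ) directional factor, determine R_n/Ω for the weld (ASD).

R_n/Ω ≈ 77.4 kip

E60XX → F_EXX = 60 ksi.
t_e = 0.707 × 0.5 = 0.3535 in; A_we = 0.3535 × 8.5 = 3.005 in².
Directional factor: 1.0 + 0.5 sin^1.5(65°) = 1.431.
F_nw = 0.6 × 60 × 1.431 = 51.53 ksi.
R_n/Ω = (51.53 × 3.005) / 2.0 = 77.42 kip.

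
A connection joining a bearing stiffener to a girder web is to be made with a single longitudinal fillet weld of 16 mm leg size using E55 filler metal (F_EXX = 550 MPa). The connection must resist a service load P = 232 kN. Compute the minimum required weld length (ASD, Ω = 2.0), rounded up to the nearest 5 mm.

Throat t_e = 0.707 × 16 = 11.31 mm.
r_n/Ω = (0.6 × 550 × 11.31) / 2.0 = 1866 N/mm = 1.866 kN/mm.
L_req = P / (r_n/Ω) = 232 / 1.866 = 124.3 mm total.
Round up → use L = 125 mm.

L = 125 mm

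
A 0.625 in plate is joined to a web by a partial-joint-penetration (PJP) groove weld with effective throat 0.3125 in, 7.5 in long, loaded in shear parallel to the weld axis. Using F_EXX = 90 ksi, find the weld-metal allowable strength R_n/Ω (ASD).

Effective throat (given) t_e = 0.3125 in.
A_we = 0.3125 × 7.5 = 2.344 in².
F_nw = 0.6 F_EXX = 54 ksi.
R_n/Ω = (54 × 2.344) / 2.0 = 63.28 kip.

R_n/Ω ≈ 63.3 kip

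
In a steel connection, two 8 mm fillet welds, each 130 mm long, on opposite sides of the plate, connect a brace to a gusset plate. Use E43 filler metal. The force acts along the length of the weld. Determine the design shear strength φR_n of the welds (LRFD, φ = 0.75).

E43XX → F_EXX = 430 MPa.
Effective throat t_e = 0.707 × 8 = 5.656 mm.
Total length L = 260 mm; A_we = 5.656 × 260 = 1471 mm².
F_nw = 0.6 F_EXX = 0.6 × 430 = 258 MPa.
φR_n = 0.75 × 258 × 1471 × 10⁻³ = 284.6 kN.

φR_n ≈ 285 kN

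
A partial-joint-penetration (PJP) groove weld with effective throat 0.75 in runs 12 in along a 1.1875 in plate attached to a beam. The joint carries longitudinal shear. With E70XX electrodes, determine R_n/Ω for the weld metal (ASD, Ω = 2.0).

E70XX → F_EXX = 70 ksi.
Effective throat (given) t_e = 0.75 in.
A_we = 0.75 × 12 = 9 in².
F_nw = 0.6 F_EXX = 42 ksi.
R_n/Ω = (42 × 9) / 2.0 = 189 kip.

R_n/Ω ≈ 189 kip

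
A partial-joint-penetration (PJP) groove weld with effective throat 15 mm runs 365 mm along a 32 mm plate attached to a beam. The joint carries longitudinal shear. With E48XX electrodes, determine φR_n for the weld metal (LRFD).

E48XX → F_EXX = 480 MPa.
Effective throat (given) t_e = 15 mm.
A_we = 15 × 365 = 5475 mm².
F_nw = 0.6 F_EXX = 288 MPa.
φR_n = 0.75 × 288 × 5475 × 10⁻³ = 1183 kN.

φR_n ≈ 1180 kN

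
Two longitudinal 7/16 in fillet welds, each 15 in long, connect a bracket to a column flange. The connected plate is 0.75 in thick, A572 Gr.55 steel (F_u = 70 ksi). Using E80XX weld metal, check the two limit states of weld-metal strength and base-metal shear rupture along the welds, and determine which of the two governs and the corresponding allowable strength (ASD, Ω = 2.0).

E80XX → F_EXX = 80 ksi.
t_e = 0.707 × 0.4375 = 0.3093 in; L = 30 in.
Weld metal: R_n/Ω = (1/2.0) × 0.6 × 80 × 0.3093 × 30 = 222.7 kip.
Base metal (shear rupture): R_n/Ω = (1/2.0) × 0.6 × 70 × 0.75 × 30 = 472.5 kip.
Governing: weld metal.

R_n/Ω ≈ 223 kip (weld metal governs)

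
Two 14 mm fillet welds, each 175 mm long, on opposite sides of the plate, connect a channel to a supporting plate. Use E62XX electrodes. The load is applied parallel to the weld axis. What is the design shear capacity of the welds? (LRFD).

E62XX → F_EXX = 620 MPa.
Effective throat t_e = 0.707 × 14 = 9.898 mm.
Total length L = 350 mm; A_we = 9.898 × 350 = 3464 mm².
F_nw = 0.6 F_EXX = 0.6 × 620 = 372 MPa.
φR_n = 0.75 × 372 × 3464 × 10⁻³ = 966.5 kN.

φR_n ≈ 967 kN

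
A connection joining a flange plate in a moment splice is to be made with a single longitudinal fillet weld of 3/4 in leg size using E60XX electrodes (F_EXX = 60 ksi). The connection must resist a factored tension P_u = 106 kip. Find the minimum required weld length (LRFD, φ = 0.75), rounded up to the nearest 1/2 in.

L = 7.5 in

Throat t_e = 0.707 × 0.75 = 0.5302 in.
φr_n = 0.75 × 0.6 × 60 × 0.5302 = 14.32 kip/in.
L_req = P_u / φr_n = 106 / 14.32 = 7.404 in total.
Round up → use L = 7.5 in.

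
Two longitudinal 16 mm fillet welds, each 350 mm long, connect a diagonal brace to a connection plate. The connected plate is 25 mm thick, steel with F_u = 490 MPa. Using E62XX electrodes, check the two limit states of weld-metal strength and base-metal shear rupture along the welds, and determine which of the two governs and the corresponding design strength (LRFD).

φR_n ≈ 2210 kN (weld metal governs)

E62XX → F_EXX = 620 MPa.
t_e = 0.707 × 16 = 11.31 mm; L = 700 mm.
Weld metal: φR_n = 0.75 × 0.6 × 620 × 11.31 × 700 × 10⁻³ = 2209 kN.
Base metal (shear rupture): φR_n = 0.75 × 0.6 × 490 × 25 × 700 × 10⁻³ = 3859 kN.
Governing: weld metal.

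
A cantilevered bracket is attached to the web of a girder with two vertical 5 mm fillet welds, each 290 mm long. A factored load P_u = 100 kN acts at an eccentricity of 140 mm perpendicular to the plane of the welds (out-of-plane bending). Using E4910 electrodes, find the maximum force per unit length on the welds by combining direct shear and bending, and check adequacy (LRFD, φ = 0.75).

E49XX → F_EXX = 490 MPa.
L_w = 2 × 290 = 580 mm; section modulus (unit throat) S = 2 × L²/6 = 28030 mm².
Direct shear f_v = P/L_w = 100×10³/580 = 172.4 N/mm.
Moment M = P × e = 100×10³ × 140 = 14000000 N·mm; bending f_b = M/S = 499.4 N/mm.
f_max = √(f_v² + f_b²) = √(172.4² + 499.4²) = 528.3 N/mm.
φr_n = 0.75 × 0.6 × 490 × (0.707 × 5) = 779.5 N/mm → adequate.

f_max ≈ 528 N/mm; adequate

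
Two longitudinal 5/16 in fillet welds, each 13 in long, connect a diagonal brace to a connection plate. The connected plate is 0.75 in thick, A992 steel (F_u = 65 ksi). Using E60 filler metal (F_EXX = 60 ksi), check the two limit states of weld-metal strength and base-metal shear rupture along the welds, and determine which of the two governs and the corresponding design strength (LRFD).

t_e = 0.707 × 0.3125 = 0.2209 in; L = 26 in.
Weld metal: φR_n = 0.75 × 0.6 × 60 × 0.2209 × 26 = 155.1 kips.
Base metal (shear rupture): φR_n = 0.75 × 0.6 × 65 × 0.75 × 26 = 570.4 kips.
Governing: weld metal.

φR_n ≈ 155 kips (weld metal governs)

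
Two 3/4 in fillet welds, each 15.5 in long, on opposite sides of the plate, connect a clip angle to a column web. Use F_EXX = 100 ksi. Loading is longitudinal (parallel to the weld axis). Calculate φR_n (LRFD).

Effective throat t_e = 0.707 × 0.75 = 0.5302 in.
Total length L = 31 in; A_we = 0.5302 × 31 = 16.44 in².
F_nw = 0.6 F_EXX = 0.6 × 100 = 60 ksi.
φR_n = 0.75 × 60 × 16.44 = 739.7 kip.

φR_n ≈ 740 kip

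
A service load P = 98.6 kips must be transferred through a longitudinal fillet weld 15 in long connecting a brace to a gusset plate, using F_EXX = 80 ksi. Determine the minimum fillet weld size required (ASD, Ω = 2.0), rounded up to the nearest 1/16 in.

Total weld length L = 15 in.
Required throat t_e = P × Ω / (0.6 F_EXX × L) = 98.6 × 2.0 / (0.6 × 80 × 15) = 0.2739 in.
Required leg w = t_e / 0.707 = 0.3874 in → use 7/16 in.

w = 7/16 in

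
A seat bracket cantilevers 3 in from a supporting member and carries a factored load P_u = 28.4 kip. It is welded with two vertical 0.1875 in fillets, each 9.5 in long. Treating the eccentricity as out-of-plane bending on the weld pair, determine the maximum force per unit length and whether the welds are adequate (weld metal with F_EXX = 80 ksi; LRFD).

L_w = 2 × 9.5 = 19 in; section modulus (unit throat) S = 2 × L²/6 = 30.08 in².
Direct shear f_v = P/L_w = 28.4/19 = 1.495 kip/in.
Moment M = P × e = 28.4 × 3 = 85.2 kip·in; bending f_b = M/S = 2.832 kip/in.
f_max = √(f_v² + f_b²) = √(1.495² + 2.832²) = 3.202 kip/in.
φr_n = 0.75 × 0.6 × 80 × (0.707 × 0.1875) = 4.772 kip/in → adequate.

f_max ≈ 3.2 kip/in; adequate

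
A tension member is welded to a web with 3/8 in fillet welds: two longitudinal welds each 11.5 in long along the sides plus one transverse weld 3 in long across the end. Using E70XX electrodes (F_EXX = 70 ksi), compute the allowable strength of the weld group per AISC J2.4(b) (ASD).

t_e = 0.707 × 0.375 = 0.2651 in.
R_nwl = 0.6 × 70 × 0.2651 × 23 = 256.1 kips (longitudinal, 2 welds).
R_nwt = 0.6 × 70 × 0.2651 × 3 = 33.41 kips (transverse, base value).
(i) R_nwl + R_nwt = 289.5 kips; (ii) 0.85 R_nwl + 1.5 R_nwt = 267.8 kips.
R_n = max = 289.5 kips [governs: (i)]; R_n/Ω = 144.8 kips.

R_n/Ω ≈ 145 kips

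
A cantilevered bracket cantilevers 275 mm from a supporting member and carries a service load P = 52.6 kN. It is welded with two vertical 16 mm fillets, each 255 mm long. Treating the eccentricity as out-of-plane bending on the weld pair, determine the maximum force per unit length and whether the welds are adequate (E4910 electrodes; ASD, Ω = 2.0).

E49XX → F_EXX = 490 MPa.
L_w = 2 × 255 = 510 mm; section modulus (unit throat) S = 2 × L²/6 = 21680 mm².
Direct shear f_v = P/L_w = 52.6×10³/510 = 103.1 N/mm.
Moment M = P × e = 52.6×10³ × 275 = 14465000 N·mm; bending f_b = M/S = 667.4 N/mm.
f_max = √(f_v² + f_b²) = √(103.1² + 667.4²) = 675.3 N/mm.
r_n/Ω = (1/2.0) × 0.6 × 490 × (0.707 × 16) = 1663 N/mm → adequate.

f_max ≈ 675 N/mm; adequate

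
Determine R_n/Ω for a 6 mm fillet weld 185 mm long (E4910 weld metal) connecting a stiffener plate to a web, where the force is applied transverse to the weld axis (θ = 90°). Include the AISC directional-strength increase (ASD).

R_n/Ω ≈ 173 kN

E49XX → F_EXX = 490 MPa.
t_e = 0.707 × 6 = 4.242 mm; A_we = 4.242 × 185 = 784.8 mm².
Directional factor: 1.0 + 0.5 sin^1.5(90°) = 1.5.
F_nw = 0.6 × 490 × 1.5 = 441 MPa.
R_n/Ω = (441 × 784.8) / 2.0 × 10⁻³ = 173 kN.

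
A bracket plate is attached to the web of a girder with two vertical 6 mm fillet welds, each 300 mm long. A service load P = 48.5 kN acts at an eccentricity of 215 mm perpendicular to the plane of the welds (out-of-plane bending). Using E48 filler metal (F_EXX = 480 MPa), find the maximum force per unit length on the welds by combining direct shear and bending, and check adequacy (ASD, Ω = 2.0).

f_max ≈ 357 N/mm; adequate

L_w = 2 × 300 = 600 mm; section modulus (unit throat) S = 2 × L²/6 = 30000 mm².
Direct shear f_v = P/L_w = 48.5×10³/600 = 80.83 N/mm.
Moment M = P × e = 48.5×10³ × 215 = 10428000 N·mm; bending f_b = M/S = 347.6 N/mm.
f_max = √(f_v² + f_b²) = √(80.83² + 347.6²) = 356.9 N/mm.
r_n/Ω = (1/2.0) × 0.6 × 480 × (0.707 × 6) = 610.8 N/mm → adequate.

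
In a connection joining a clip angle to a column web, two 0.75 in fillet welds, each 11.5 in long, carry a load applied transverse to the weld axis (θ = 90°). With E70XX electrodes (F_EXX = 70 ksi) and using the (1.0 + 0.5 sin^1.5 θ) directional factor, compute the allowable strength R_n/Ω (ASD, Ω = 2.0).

t_e = 0.707 × 0.75 = 0.5302 in; A_we = 0.5302 × 23 = 12.2 in².
Directional factor: 1.0 + 0.5 sin^1.5(90°) = 1.5.
F_nw = 0.6 × 70 × 1.5 = 63 ksi.
R_n/Ω = (63 × 12.2) / 2.0 = 384.2 kip.

R_n/Ω ≈ 384 kip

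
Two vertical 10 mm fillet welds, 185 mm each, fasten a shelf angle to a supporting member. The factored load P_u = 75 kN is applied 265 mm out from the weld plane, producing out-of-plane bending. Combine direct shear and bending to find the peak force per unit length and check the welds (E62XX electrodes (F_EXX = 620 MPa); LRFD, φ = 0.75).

f_max ≈ 1750 N/mm; adequate

L_w = 2 × 185 = 370 mm; section modulus (unit throat) S = 2 × L²/6 = 11410 mm².
Direct shear f_v = P/L_w = 75×10³/370 = 202.7 N/mm.
Moment M = P × e = 75×10³ × 265 = 19875000 N·mm; bending f_b = M/S = 1742 N/mm.
f_max = √(f_v² + f_b²) = √(202.7² + 1742²) = 1754 N/mm.
φr_n = 0.75 × 0.6 × 620 × (0.707 × 10) = 1973 N/mm → adequate.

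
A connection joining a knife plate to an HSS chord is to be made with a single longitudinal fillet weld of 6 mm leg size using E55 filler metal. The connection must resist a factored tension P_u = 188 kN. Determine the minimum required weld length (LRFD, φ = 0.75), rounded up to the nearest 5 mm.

E55XX → F_EXX = 550 MPa.
Throat t_e = 0.707 × 6 = 4.242 mm.
φr_n = 0.75 × 0.6 × 550 × 4.242 × 10⁻³ = 1.05 kN/mm.
L_req = P_u / φr_n = 188 / 1.05 = 179.1 mm total.
Round up → use L = 180 mm.

L = 180 mm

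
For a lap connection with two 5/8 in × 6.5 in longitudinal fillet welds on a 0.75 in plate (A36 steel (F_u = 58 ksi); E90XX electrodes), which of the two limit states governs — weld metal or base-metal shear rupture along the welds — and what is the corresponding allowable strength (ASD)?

R_n/Ω ≈ 155 kip (weld metal governs)

E90XX → F_EXX = 90 ksi.
t_e = 0.707 × 0.625 = 0.4419 in; L = 13 in.
Weld metal: R_n/Ω = (1/2.0) × 0.6 × 90 × 0.4419 × 13 = 155.1 kip.
Base metal (shear rupture): R_n/Ω = (1/2.0) × 0.6 × 58 × 0.75 × 13 = 169.6 kip.
Governing: weld metal.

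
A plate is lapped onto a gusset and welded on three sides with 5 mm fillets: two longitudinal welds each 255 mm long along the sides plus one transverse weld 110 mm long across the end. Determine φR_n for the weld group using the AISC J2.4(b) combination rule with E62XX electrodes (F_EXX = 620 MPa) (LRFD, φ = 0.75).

φR_n ≈ 611 kN

t_e = 0.707 × 5 = 3.535 mm.
R_nwl = 0.6 × 620 × 3.535 × 510 × 10⁻³ = 670.7 kN (longitudinal, 2 welds).
R_nwt = 0.6 × 620 × 3.535 × 110 × 10⁻³ = 144.7 kN (transverse, base value).
(i) R_nwl + R_nwt = 815.3 kN; (ii) 0.85 R_nwl + 1.5 R_nwt = 787 kN.
R_n = max = 815.3 kN [governs: (i)]; φR_n = 611.5 kN.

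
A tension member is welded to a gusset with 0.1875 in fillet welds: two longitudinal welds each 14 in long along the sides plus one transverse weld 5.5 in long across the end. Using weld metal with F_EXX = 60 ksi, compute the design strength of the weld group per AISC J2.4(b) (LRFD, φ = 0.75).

t_e = 0.707 × 0.1875 = 0.1326 in.
R_nwl = 0.6 × 60 × 0.1326 × 28 = 133.6 kip (longitudinal, 2 welds).
R_nwt = 0.6 × 60 × 0.1326 × 5.5 = 26.25 kip (transverse, base value).
(i) R_nwl + R_nwt = 159.9 kip; (ii) 0.85 R_nwl + 1.5 R_nwt = 153 kip.
R_n = max = 159.9 kip [governs: (i)]; φR_n = 119.9 kip.

φR_n ≈ 120 kip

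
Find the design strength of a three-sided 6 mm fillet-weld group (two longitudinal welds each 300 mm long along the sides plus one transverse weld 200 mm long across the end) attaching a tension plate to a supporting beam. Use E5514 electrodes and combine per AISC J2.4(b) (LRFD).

E55XX → F_EXX = 550 MPa.
t_e = 0.707 × 6 = 4.242 mm.
R_nwl = 0.6 × 550 × 4.242 × 600 × 10⁻³ = 839.9 kN (longitudinal, 2 welds).
R_nwt = 0.6 × 550 × 4.242 × 200 × 10⁻³ = 280 kN (transverse, base value).
(i) R_nwl + R_nwt = 1120 kN; (ii) 0.85 R_nwl + 1.5 R_nwt = 1134 kN.
R_n = max = 1134 kN [governs: (ii)]; φR_n = 850.4 kN.

φR_n ≈ 850 kN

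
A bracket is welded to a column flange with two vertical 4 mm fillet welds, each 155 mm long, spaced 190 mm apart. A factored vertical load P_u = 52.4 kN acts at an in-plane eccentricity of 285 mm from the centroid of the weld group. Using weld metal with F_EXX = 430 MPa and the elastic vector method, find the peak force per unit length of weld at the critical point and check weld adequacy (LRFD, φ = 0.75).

Total weld length L_w = 310 mm. Treat welds as unit-width lines.
Polar moment about centroid: J = 2[d³/12 + d(b/2)²] = 2[155³/12 + 155×95²] = 3418000 mm³.
Direct shear f_v = P/L_w = 52.4×10³ / 310 = 169 N/mm (vertical).
Torsion M = P·e = 52.4×10³ × 285 = 14934000 N·mm.
Critical point at (x, y) = (95, 77.5) from centroid. f_tx = M·y/J = 338.6 N/mm; f_ty = M·x/J = 415 N/mm.
Resultant f_max = √[f_tx² + (f_v + f_ty)²] = √[338.6² + (169 + 415)²] = 675.1 N/mm.
Capacity per unit length: φr_n = 0.75 × 0.6 × 430 × (0.707 × 4) = 547.2 N/mm.
675.1 > 547.2 → NOT adequate.

f_max ≈ 675 N/mm; NOT adequate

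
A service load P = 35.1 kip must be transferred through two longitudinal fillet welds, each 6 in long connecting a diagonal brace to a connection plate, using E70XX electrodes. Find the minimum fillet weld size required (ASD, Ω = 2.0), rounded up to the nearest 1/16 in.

w = 1/4 in

E70XX → F_EXX = 70 ksi.
Total weld length L = 12 in.
Required throat t_e = P × Ω / (0.6 F_EXX × L) = 35.1 × 2.0 / (0.6 × 70 × 12) = 0.1393 in.
Required leg w = t_e / 0.707 = 0.197 in → use 1/4 in.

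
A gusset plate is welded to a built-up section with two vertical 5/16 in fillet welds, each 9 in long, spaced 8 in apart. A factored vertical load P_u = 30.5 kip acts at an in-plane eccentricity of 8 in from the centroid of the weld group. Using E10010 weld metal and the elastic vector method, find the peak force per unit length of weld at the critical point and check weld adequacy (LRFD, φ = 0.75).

f_max ≈ 4.88 kip/in; adequate

E100XX → F_EXX = 100 ksi.
Total weld length L_w = 18 in. Treat welds as unit-width lines.
Polar moment about centroid: J = 2[d³/12 + d(b/2)²] = 2[9³/12 + 9×4²] = 409.5 in³.
Direct shear f_v = P/L_w = 30.5 / 18 = 1.694 kip/in (vertical).
Torsion M = P·e = 30.5 × 8 = 244 kip·in.
Critical point at (x, y) = (4, 4.5) from centroid. f_tx = M·y/J = 2.681 kip/in; f_ty = M·x/J = 2.383 kip/in.
Resultant f_max = √[f_tx² + (f_v + f_ty)²] = √[2.681² + (1.694 + 2.383)²] = 4.88 kip/in.
Capacity per unit length: φr_n = 0.75 × 0.6 × 100 × (0.707 × 0.3125) = 9.942 kip/in.
4.88 ≤ 9.942 → adequate.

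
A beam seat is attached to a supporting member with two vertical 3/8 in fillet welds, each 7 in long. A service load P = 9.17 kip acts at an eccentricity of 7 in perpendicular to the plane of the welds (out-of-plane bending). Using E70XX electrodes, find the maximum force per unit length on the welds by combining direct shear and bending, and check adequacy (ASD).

E70XX → F_EXX = 70 ksi.
L_w = 2 × 7 = 14 in; section modulus (unit throat) S = 2 × L²/6 = 16.33 in².
Direct shear f_v = P/L_w = 9.17/14 = 0.655 kip/in.
Moment M = P × e = 9.17 × 7 = 64.19 kip·in; bending f_b = M/S = 3.93 kip/in.
f_max = √(f_v² + f_b²) = √(0.655² + 3.93²) = 3.984 kip/in.
r_n/Ω = (1/2.0) × 0.6 × 70 × (0.707 × 0.375) = 5.568 kip/in → adequate.

f_max ≈ 3.98 kip/in; adequate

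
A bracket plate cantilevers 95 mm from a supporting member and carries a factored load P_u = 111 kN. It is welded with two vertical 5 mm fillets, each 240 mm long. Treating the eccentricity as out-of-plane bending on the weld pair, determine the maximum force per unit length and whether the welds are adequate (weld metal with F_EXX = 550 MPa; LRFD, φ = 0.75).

L_w = 2 × 240 = 480 mm; section modulus (unit throat) S = 2 × L²/6 = 19200 mm².
Direct shear f_v = P/L_w = 111×10³/480 = 231.2 N/mm.
Moment M = P × e = 111×10³ × 95 = 10545000 N·mm; bending f_b = M/S = 549.2 N/mm.
f_max = √(f_v² + f_b²) = √(231.2² + 549.2²) = 595.9 N/mm.
φr_n = 0.75 × 0.6 × 550 × (0.707 × 5) = 874.9 N/mm → adequate.

f_max ≈ 596 N/mm; adequate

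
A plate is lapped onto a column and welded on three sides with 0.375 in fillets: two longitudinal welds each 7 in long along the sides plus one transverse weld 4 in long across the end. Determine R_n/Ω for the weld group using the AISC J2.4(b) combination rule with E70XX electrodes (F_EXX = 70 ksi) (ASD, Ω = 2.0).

t_e = 0.707 × 0.375 = 0.2651 in.
R_nwl = 0.6 × 70 × 0.2651 × 14 = 155.9 kips (longitudinal, 2 welds).
R_nwt = 0.6 × 70 × 0.2651 × 4 = 44.54 kips (transverse, base value).
(i) R_nwl + R_nwt = 200.4 kips; (ii) 0.85 R_nwl + 1.5 R_nwt = 199.3 kips.
R_n = max = 200.4 kips [governs: (i)]; R_n/Ω = 100.2 kips.

R_n/Ω ≈ 100 kips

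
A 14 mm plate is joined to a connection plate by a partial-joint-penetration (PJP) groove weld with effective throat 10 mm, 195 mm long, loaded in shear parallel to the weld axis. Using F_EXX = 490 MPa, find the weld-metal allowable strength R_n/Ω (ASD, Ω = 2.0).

Effective throat (given) t_e = 10 mm.
A_we = 10 × 195 = 1950 mm².
F_nw = 0.6 F_EXX = 294 MPa.
R_n/Ω = (294 × 1950) / 2.0 × 10⁻³ = 286.7 kN.

R_n/Ω ≈ 287 kN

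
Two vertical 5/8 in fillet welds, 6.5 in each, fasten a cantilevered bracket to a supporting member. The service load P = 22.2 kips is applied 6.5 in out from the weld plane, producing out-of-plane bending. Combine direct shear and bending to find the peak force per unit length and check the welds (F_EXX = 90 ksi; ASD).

L_w = 2 × 6.5 = 13 in; section modulus (unit throat) S = 2 × L²/6 = 14.08 in².
Direct shear f_v = P/L_w = 22.2/13 = 1.708 kip/in.
Moment M = P × e = 22.2 × 6.5 = 144.3 kip·in; bending f_b = M/S = 10.25 kip/in.
f_max = √(f_v² + f_b²) = √(1.708² + 10.25²) = 10.39 kip/in.
r_n/Ω = (1/2.0) × 0.6 × 90 × (0.707 × 0.625) = 11.93 kip/in → adequate.

f_max ≈ 10.4 kip/in; adequate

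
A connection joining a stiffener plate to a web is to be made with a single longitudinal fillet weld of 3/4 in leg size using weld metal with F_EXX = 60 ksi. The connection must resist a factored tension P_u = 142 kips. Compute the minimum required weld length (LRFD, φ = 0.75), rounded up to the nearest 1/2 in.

L = 10 in

Throat t_e = 0.707 × 0.75 = 0.5302 in.
φr_n = 0.75 × 0.6 × 60 × 0.5302 = 14.32 kips/in.
L_req = P_u / φr_n = 142 / 14.32 = 9.918 in total.
Round up → use L = 10 in.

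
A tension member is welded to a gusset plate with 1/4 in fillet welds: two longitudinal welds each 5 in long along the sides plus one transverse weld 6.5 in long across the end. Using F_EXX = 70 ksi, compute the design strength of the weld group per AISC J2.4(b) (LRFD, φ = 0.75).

φR_n ≈ 102 kip

t_e = 0.707 × 0.25 = 0.1767 in.
R_nwl = 0.6 × 70 × 0.1767 × 10 = 74.23 kip (longitudinal, 2 welds).
R_nwt = 0.6 × 70 × 0.1767 × 6.5 = 48.25 kip (transverse, base value).
(i) R_nwl + R_nwt = 122.5 kip; (ii) 0.85 R_nwl + 1.5 R_nwt = 135.5 kip.
R_n = max = 135.5 kip [governs: (ii)]; φR_n = 101.6 kip.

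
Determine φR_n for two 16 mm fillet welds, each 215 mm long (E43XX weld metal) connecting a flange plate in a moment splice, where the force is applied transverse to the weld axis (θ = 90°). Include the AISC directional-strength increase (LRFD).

E43XX → F_EXX = 430 MPa.
t_e = 0.707 × 16 = 11.31 mm; A_we = 11.31 × 430 = 4864 mm².
Directional factor: 1.0 + 0.5 sin^1.5(90°) = 1.5.
F_nw = 0.6 × 430 × 1.5 = 387 MPa.
φR_n = 0.75 × 387 × 4864 × 10⁻³ = 1412 kN.

φR_n ≈ 1410 kN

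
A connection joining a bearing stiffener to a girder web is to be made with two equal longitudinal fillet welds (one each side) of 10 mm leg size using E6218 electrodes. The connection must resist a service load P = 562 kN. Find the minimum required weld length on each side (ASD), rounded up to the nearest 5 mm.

E62XX → F_EXX = 620 MPa.
Throat t_e = 0.707 × 10 = 7.07 mm.
r_n/Ω = (0.6 × 620 × 7.07) / 2.0 = 1315 N/mm = 1.315 kN/mm.
L_req = P / (r_n/Ω) = 562 / 1.315 = 427.4 mm total.
Per side: 427.4 / 2 = 213.7 mm.
Round up → use L = 215 mm on each side.

L = 215 mm on each side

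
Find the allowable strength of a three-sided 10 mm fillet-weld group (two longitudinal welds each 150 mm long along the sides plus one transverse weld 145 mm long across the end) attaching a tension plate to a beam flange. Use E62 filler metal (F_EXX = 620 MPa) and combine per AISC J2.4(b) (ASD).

R_n/Ω ≈ 621 kN

t_e = 0.707 × 10 = 7.07 mm.
R_nwl = 0.6 × 620 × 7.07 × 300 × 10⁻³ = 789 kN (longitudinal, 2 welds).
R_nwt = 0.6 × 620 × 7.07 × 145 × 10⁻³ = 381.4 kN (transverse, base value).
(i) R_nwl + R_nwt = 1170 kN; (ii) 0.85 R_nwl + 1.5 R_nwt = 1243 kN.
R_n = max = 1243 kN [governs: (ii)]; R_n/Ω = 621.3 kN.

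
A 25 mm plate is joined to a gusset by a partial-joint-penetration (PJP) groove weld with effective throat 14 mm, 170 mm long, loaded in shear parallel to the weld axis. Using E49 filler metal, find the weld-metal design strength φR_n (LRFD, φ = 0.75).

φR_n ≈ 525 kN

E49XX → F_EXX = 490 MPa.
Effective throat (given) t_e = 14 mm.
A_we = 14 × 170 = 2380 mm².
F_nw = 0.6 F_EXX = 294 MPa.
φR_n = 0.75 × 294 × 2380 × 10⁻³ = 524.8 kN.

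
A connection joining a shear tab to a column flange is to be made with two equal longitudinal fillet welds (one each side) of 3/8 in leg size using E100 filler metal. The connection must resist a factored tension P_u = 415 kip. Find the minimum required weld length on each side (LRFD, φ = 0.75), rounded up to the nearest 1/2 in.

E100XX → F_EXX = 100 ksi.
Throat t_e = 0.707 × 0.375 = 0.2651 in.
φr_n = 0.75 × 0.6 × 100 × 0.2651 = 11.93 kip/in.
L_req = P_u / φr_n = 415 / 11.93 = 34.78 in total.
Per side: 34.78 / 2 = 17.39 in.
Round up → use L = 17.5 in on each side.

L = 17.5 in on each side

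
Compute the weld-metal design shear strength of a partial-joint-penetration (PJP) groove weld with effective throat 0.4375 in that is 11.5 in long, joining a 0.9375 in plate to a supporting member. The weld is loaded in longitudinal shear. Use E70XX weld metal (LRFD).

φR_n ≈ 158 kips

E70XX → F_EXX = 70 ksi.
Effective throat (given) t_e = 0.4375 in.
A_we = 0.4375 × 11.5 = 5.031 in².
F_nw = 0.6 F_EXX = 42 ksi.
φR_n = 0.75 × 42 × 5.031 = 158.5 kips.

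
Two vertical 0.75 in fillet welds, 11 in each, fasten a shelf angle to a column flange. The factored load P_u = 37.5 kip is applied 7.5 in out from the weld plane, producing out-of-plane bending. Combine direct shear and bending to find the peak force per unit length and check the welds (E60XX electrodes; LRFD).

f_max ≈ 7.18 kip/in; adequate

E60XX → F_EXX = 60 ksi.
L_w = 2 × 11 = 22 in; section modulus (unit throat) S = 2 × L²/6 = 40.33 in².
Direct shear f_v = P/L_w = 37.5/22 = 1.705 kip/in.
Moment M = P × e = 37.5 × 7.5 = 281.25 kip·in; bending f_b = M/S = 6.973 kip/in.
f_max = √(f_v² + f_b²) = √(1.705² + 6.973²) = 7.178 kip/in.
φr_n = 0.75 × 0.6 × 60 × (0.707 × 0.75) = 14.32 kip/in → adequate.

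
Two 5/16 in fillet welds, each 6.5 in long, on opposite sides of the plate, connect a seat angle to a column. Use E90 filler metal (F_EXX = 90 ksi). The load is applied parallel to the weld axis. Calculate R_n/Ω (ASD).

Effective throat t_e = 0.707 × 0.3125 = 0.2209 in.
Total length L = 13 in; A_we = 0.2209 × 13 = 2.872 in².
F_nw = 0.6 F_EXX = 0.6 × 90 = 54 ksi.
R_n = 54 × 2.872 = 155.1 kip; R_n/Ω = 155.1/2.0 = 77.55 kip.

R_n/Ω ≈ 77.5 kip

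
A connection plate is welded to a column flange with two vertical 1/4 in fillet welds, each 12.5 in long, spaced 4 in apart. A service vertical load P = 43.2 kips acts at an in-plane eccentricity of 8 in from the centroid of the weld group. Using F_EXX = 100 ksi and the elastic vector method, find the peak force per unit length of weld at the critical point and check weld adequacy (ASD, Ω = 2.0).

f_max ≈ 6.08 kip/in; NOT adequate

Total weld length L_w = 25 in. Treat welds as unit-width lines.
Polar moment about centroid: J = 2[d³/12 + d(b/2)²] = 2[12.5³/12 + 12.5×2²] = 425.5 in³.
Direct shear f_v = P/L_w = 43.2 / 25 = 1.728 kip/in (vertical).
Torsion M = P·e = 43.2 × 8 = 345.6 kip·in.
Critical point at (x, y) = (2, 6.25) from centroid. f_tx = M·y/J = 5.076 kip/in; f_ty = M·x/J = 1.624 kip/in.
Resultant f_max = √[f_tx² + (f_v + f_ty)²] = √[5.076² + (1.728 + 1.624)²] = 6.083 kip/in.
Capacity per unit length: r_n/Ω = (1/2.0) × 0.6 × 100 × (0.707 × 0.25) = 5.302 kip/in.
6.083 > 5.302 → NOT adequate.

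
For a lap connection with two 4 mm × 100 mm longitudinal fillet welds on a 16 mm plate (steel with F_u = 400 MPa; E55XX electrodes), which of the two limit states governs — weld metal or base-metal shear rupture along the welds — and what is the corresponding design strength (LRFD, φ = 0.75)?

φR_n ≈ 140 kN (weld metal governs)

E55XX → F_EXX = 550 MPa.
t_e = 0.707 × 4 = 2.828 mm; L = 200 mm.
Weld metal: φR_n = 0.75 × 0.6 × 550 × 2.828 × 200 × 10⁻³ = 140 kN.
Base metal (shear rupture): φR_n = 0.75 × 0.6 × 400 × 16 × 200 × 10⁻³ = 576 kN.
Governing: weld metal.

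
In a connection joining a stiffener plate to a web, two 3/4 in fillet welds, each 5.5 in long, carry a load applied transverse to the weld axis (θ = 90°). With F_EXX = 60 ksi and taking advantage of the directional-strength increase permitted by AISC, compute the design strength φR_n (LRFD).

φR_n ≈ 236 kips

t_e = 0.707 × 0.75 = 0.5302 in; A_we = 0.5302 × 11 = 5.833 in².
Directional factor: 1.0 + 0.5 sin^1.5(90°) = 1.5.
F_nw = 0.6 × 60 × 1.5 = 54 ksi.
φR_n = 0.75 × 54 × 5.833 = 236.2 kips.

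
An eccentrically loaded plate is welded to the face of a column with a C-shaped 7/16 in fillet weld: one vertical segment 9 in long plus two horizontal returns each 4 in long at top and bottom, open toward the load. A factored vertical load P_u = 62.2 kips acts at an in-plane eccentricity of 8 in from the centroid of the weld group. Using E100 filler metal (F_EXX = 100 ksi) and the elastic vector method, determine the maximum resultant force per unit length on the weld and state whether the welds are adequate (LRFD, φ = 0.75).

Total weld length L_w = 17 in. Treat welds as unit-width lines.
Centroid: x̄ = 2×4×2 / 17 = 0.9412 in from the vertical weld.
Polar moment about centroid: J = I_x + I_y = [9³/12 + 2×4×4.5²] + [9×0.9412² + 2(4³/12 + 4×1.059²)] = 250.4 in³.
Direct shear f_v = P/L_w = 62.2 / 17 = 3.659 kip/in (vertical).
Torsion M = P·e = 62.2 × 8 = 497.6 kip·in.
Critical point at (x, y) = (3.059, 4.5) from centroid. f_tx = M·y/J = 8.944 kip/in; f_ty = M·x/J = 6.08 kip/in.
Resultant f_max = √[f_tx² + (f_v + f_ty)²] = √[8.944² + (3.659 + 6.08)²] = 13.22 kip/in.
Capacity per unit length: φr_n = 0.75 × 0.6 × 100 × (0.707 × 0.4375) = 13.92 kip/in.
13.22 ≤ 13.92 → adequate.

f_max ≈ 13.2 kip/in; adequate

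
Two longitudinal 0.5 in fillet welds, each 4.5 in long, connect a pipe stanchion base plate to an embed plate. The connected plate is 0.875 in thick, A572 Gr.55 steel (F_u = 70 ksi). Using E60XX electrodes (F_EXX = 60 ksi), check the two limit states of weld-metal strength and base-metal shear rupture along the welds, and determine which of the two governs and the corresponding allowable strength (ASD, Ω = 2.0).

t_e = 0.707 × 0.5 = 0.3535 in; L = 9 in.
Weld metal: R_n/Ω = (1/2.0) × 0.6 × 60 × 0.3535 × 9 = 57.27 kip.
Base metal (shear rupture): R_n/Ω = (1/2.0) × 0.6 × 70 × 0.875 × 9 = 165.4 kip.
Governing: weld metal.

R_n/Ω ≈ 57.3 kip (weld metal governs)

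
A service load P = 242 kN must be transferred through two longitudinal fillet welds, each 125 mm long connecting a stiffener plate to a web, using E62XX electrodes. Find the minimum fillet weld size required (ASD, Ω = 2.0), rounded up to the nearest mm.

w = 8 mm

E62XX → F_EXX = 620 MPa.
Total weld length L = 250 mm.
Required throat t_e = P × Ω / (0.6 F_EXX × L) = 242 × 2.0 / (0.6 × 620 × 250 × 10⁻³) = 5.204 mm.
Required leg w = t_e / 0.707 = 7.361 mm → use 8 mm.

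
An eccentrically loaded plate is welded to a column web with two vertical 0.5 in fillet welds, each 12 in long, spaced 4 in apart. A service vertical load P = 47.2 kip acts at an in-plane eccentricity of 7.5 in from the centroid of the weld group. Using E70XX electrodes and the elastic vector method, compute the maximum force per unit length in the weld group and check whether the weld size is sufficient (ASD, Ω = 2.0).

f_max ≈ 6.72 kip/in; adequate

E70XX → F_EXX = 70 ksi.
Total weld length L_w = 24 in. Treat welds as unit-width lines.
Polar moment about centroid: J = 2[d³/12 + d(b/2)²] = 2[12³/12 + 12×2²] = 384 in³.
Direct shear f_v = P/L_w = 47.2 / 24 = 1.967 kip/in (vertical).
Torsion M = P·e = 47.2 × 7.5 = 354 kip·in.
Critical point at (x, y) = (2, 6) from centroid. f_tx = M·y/J = 5.531 kip/in; f_ty = M·x/J = 1.844 kip/in.
Resultant f_max = √[f_tx² + (f_v + f_ty)²] = √[5.531² + (1.967 + 1.844)²] = 6.717 kip/in.
Capacity per unit length: r_n/Ω = (1/2.0) × 0.6 × 70 × (0.707 × 0.5) = 7.423 kip/in.
6.717 ≤ 7.423 → adequate.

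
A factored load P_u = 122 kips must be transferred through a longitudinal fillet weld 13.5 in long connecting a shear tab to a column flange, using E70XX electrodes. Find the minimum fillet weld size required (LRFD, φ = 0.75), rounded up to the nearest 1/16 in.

w = 7/16 in

E70XX → F_EXX = 70 ksi.
Total weld length L = 13.5 in.
Required throat t_e = P_u / (φ × 0.6 F_EXX × L) = 122 / (0.75 × 0.6 × 70 × 13.5) = 0.2869 in.
Required leg w = t_e / 0.707 = 0.4058 in → use 7/16 in.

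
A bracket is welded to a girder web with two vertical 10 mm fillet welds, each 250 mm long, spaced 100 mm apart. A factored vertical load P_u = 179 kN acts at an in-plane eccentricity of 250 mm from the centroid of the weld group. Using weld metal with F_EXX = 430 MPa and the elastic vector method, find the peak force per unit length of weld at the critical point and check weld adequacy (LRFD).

Total weld length L_w = 500 mm. Treat welds as unit-width lines.
Polar moment about centroid: J = 2[d³/12 + d(b/2)²] = 2[250³/12 + 250×50²] = 3854000 mm³.
Direct shear f_v = P/L_w = 179×10³ / 500 = 358 N/mm (vertical).
Torsion M = P·e = 179×10³ × 250 = 44750000 N·mm.
Critical point at (x, y) = (50, 125) from centroid. f_tx = M·y/J = 1451 N/mm; f_ty = M·x/J = 580.5 N/mm.
Resultant f_max = √[f_tx² + (f_v + f_ty)²] = √[1451² + (358 + 580.5)²] = 1728 N/mm.
Capacity per unit length: φr_n = 0.75 × 0.6 × 430 × (0.707 × 10) = 1368 N/mm.
1728 > 1368 → NOT adequate.

f_max ≈ 1730 N/mm; NOT adequate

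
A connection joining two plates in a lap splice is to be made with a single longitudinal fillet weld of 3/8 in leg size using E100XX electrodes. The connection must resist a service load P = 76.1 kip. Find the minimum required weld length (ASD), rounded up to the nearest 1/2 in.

E100XX → F_EXX = 100 ksi.
Throat t_e = 0.707 × 0.375 = 0.2651 in.
r_n/Ω = (0.6 × 100 × 0.2651) / 2.0 = 7.954 kip/in.
L_req = P / (r_n/Ω) = 76.1 / 7.954 = 9.568 in total.
Round up → use L = 10 in.

L = 10 in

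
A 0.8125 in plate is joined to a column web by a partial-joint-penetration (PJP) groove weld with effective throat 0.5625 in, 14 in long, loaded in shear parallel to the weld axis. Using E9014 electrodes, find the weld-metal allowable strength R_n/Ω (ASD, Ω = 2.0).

R_n/Ω ≈ 213 kips

E90XX → F_EXX = 90 ksi.
Effective throat (given) t_e = 0.5625 in.
A_we = 0.5625 × 14 = 7.875 in².
F_nw = 0.6 F_EXX = 54 ksi.
R_n/Ω = (54 × 7.875) / 2.0 = 212.6 kips.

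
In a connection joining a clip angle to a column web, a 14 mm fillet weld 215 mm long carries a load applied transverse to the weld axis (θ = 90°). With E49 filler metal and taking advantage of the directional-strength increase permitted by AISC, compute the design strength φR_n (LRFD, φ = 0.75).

φR_n ≈ 704 kN

E49XX → F_EXX = 490 MPa.
t_e = 0.707 × 14 = 9.898 mm; A_we = 9.898 × 215 = 2128 mm².
Directional factor: 1.0 + 0.5 sin^1.5(90°) = 1.5.
F_nw = 0.6 × 490 × 1.5 = 441 MPa.
φR_n = 0.75 × 441 × 2128 × 10⁻³ = 703.9 kN.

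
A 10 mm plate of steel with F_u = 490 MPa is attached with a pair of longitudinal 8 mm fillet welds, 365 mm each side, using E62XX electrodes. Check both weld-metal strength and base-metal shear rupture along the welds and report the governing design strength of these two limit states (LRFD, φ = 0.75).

φR_n ≈ 1150 kN (weld metal governs)

E62XX → F_EXX = 620 MPa.
t_e = 0.707 × 8 = 5.656 mm; L = 730 mm.
Weld metal: φR_n = 0.75 × 0.6 × 620 × 5.656 × 730 × 10⁻³ = 1152 kN.
Base metal (shear rupture): φR_n = 0.75 × 0.6 × 490 × 10 × 730 × 10⁻³ = 1610 kN.
Governing: weld metal.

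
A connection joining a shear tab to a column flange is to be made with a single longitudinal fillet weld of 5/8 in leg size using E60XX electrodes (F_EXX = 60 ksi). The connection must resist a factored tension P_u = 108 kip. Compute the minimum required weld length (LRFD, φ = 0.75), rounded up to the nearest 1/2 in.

L = 9.5 in

Throat t_e = 0.707 × 0.625 = 0.4419 in.
φr_n = 0.75 × 0.6 × 60 × 0.4419 = 11.93 kip/in.
L_req = P_u / φr_n = 108 / 11.93 = 9.052 in total.
Round up → use L = 9.5 in.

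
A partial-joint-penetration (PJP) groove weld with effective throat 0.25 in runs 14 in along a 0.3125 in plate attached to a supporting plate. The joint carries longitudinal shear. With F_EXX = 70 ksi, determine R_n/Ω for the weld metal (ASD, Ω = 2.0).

Effective throat (given) t_e = 0.25 in.
A_we = 0.25 × 14 = 3.5 in².
F_nw = 0.6 F_EXX = 42 ksi.
R_n/Ω = (42 × 3.5) / 2.0 = 73.5 kip.

R_n/Ω ≈ 73.5 kip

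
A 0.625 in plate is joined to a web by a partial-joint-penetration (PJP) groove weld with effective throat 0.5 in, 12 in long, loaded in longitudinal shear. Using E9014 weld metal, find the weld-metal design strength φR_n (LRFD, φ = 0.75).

E90XX → F_EXX = 90 ksi.
Effective throat (given) t_e = 0.5 in.
A_we = 0.5 × 12 = 6 in².
F_nw = 0.6 F_EXX = 54 ksi.
φR_n = 0.75 × 54 × 6 = 243 kip.

φR_n ≈ 243 kip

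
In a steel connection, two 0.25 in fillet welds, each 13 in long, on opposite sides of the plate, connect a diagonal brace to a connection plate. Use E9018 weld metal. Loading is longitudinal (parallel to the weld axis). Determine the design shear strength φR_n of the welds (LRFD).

φR_n ≈ 186 kips

E90XX → F_EXX = 90 ksi.
Effective throat t_e = 0.707 × 0.25 = 0.1767 in.
Total length L = 26 in; A_we = 0.1767 × 26 = 4.595 in².
F_nw = 0.6 F_EXX = 0.6 × 90 = 54 ksi.
φR_n = 0.75 × 54 × 4.595 = 186.1 kips.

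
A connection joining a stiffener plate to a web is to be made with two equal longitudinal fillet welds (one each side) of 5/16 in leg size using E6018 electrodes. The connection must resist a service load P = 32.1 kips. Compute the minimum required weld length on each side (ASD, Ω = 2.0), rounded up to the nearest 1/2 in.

L = 4.5 in on each side

E60XX → F_EXX = 60 ksi.
Throat t_e = 0.707 × 0.3125 = 0.2209 in.
r_n/Ω = (0.6 × 60 × 0.2209) / 2.0 = 3.977 kip/in.
L_req = P / (r_n/Ω) = 32.1 / 3.977 = 8.072 in total.
Per side: 8.072 / 2 = 4.036 in.
Round up → use L = 4.5 in on each side.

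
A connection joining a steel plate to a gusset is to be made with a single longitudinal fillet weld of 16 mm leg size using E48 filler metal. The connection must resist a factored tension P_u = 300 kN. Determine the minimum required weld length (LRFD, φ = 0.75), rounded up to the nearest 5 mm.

E48XX → F_EXX = 480 MPa.
Throat t_e = 0.707 × 16 = 11.31 mm.
φr_n = 0.75 × 0.6 × 480 × 11.31 × 10⁻³ = 2.443 kN/mm.
L_req = P_u / φr_n = 300 / 2.443 = 122.8 mm total.
Round up → use L = 125 mm.

L = 125 mm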